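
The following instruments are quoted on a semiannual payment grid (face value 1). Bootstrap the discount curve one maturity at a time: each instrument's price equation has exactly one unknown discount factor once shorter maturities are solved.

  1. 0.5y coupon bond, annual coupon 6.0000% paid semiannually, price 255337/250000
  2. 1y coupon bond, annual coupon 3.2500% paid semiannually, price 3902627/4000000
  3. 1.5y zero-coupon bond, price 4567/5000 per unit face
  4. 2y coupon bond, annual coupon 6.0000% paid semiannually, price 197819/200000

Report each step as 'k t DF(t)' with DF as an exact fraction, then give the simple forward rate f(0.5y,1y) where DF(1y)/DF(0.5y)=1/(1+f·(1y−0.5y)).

1 1/2 2479/2500
2 1 4721/5000
3 3/2 4567/5000
4 2 8773/10000
f(0.5y,1y) = ((2479/2500)/(4721/5000) − 1)/(1/2) = 474/4721 ≈ 10.0402%

step 1 [0.5y] bond c/2=3/100: DF=(255337/250000 − 3/100·(0))/(1+3/100) = 2479/2500 ≈ 0.991600
step 2 [1y] bond c/2=13/800: DF=(3902627/4000000 − 13/800·(0.991600))/(1+13/800) = 4721/5000 ≈ 0.944200
step 3 [1.5y] zero: DF = P = 4567/5000 ≈ 0.913400
step 4 [2y] bond c/2=3/100: DF=(197819/200000 − 3/100·(0.991600+0.944200+0.913400))/(1+3/100) = 8773/10000 ≈ 0.877300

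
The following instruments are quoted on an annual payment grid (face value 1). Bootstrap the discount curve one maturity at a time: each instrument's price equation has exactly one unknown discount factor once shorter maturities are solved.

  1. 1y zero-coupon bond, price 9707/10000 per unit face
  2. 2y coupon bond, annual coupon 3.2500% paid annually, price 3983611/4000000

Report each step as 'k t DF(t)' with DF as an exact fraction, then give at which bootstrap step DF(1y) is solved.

step 1 [1y] zero: DF = P = 9707/10000 ≈ 0.970700
step 2 [2y] bond c/1=13/400: DF=(3983611/4000000 − 13/400·(0.970700))/(1+13/400) = 467/500 ≈ 0.934000

1 1 9707/10000
2 2 467/500
DF(1y) is solved at step 1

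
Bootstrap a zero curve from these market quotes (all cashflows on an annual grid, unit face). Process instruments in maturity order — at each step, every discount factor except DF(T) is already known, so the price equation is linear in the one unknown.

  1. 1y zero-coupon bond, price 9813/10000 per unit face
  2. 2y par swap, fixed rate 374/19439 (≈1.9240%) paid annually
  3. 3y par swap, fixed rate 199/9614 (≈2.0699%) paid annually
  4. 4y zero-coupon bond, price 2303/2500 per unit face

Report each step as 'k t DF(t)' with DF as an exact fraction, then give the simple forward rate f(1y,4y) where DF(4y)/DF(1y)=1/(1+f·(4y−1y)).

step 1 [1y] zero: DF = P = 9813/10000 ≈ 0.981300
step 2 [2y] swap r/1=374/19439: DF=(1 − 374/19439·(0.981300))/(1+374/19439) = 4813/5000 ≈ 0.962600
step 3 [3y] swap r/1=199/9614: DF=(1 − 199/9614·(0.981300+0.962600))/(1+199/9614) = 9403/10000 ≈ 0.940300
step 4 [4y] zero: DF = P = 2303/2500 ≈ 0.921200

1 1 9813/10000
2 2 4813/5000
3 3 9403/10000
4 4 2303/2500
f(1y,4y) = ((9813/10000)/(2303/2500) − 1)/(3) = 601/27636 ≈ 2.1747%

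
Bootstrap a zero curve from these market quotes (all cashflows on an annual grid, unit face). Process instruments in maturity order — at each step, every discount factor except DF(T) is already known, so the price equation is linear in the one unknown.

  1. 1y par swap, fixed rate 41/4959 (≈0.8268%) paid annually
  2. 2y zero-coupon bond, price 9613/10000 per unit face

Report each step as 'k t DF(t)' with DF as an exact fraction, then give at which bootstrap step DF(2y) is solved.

1 1 4959/5000
2 2 9613/10000
DF(2y) is solved at step 2

step 1 [1y] swap r/1=41/4959: DF=(1 − 41/4959·(0))/(1+41/4959) = 4959/5000 ≈ 0.991800
step 2 [2y] zero: DF = P = 9613/10000 ≈ 0.961300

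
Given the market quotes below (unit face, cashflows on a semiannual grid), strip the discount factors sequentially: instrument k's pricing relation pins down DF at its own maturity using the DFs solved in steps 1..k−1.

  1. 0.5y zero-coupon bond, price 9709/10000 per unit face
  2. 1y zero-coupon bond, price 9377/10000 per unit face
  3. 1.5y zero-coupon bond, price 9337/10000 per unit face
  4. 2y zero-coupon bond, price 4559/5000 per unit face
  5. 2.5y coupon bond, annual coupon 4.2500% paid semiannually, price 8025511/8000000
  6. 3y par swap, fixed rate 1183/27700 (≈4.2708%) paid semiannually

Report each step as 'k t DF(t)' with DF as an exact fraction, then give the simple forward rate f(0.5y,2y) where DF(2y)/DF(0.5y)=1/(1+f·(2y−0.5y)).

step 1 [0.5y] zero: DF = P = 9709/10000 ≈ 0.970900
step 2 [1y] zero: DF = P = 9377/10000 ≈ 0.937700
step 3 [1.5y] zero: DF = P = 9337/10000 ≈ 0.933700
step 4 [2y] zero: DF = P = 4559/5000 ≈ 0.911800
step 5 [2.5y] bond c/2=17/800: DF=(8025511/8000000 − 17/800·(0.970900+0.937700+0.933700+0.911800))/(1+17/800) = 4521/5000 ≈ 0.904200
step 6 [3y] swap r/2=1183/55400: DF=(1 − 1183/55400·(0.970900+0.937700+0.933700+0.911800+0.904200))/(1+1183/55400) = 8817/10000 ≈ 0.881700

1 1/2 9709/10000
2 1 9377/10000
3 3/2 9337/10000
4 2 4559/5000
5 5/2 4521/5000
6 3 8817/10000
f(0.5y,2y) = ((9709/10000)/(4559/5000) − 1)/(3/2) = 197/4559 ≈ 4.3211%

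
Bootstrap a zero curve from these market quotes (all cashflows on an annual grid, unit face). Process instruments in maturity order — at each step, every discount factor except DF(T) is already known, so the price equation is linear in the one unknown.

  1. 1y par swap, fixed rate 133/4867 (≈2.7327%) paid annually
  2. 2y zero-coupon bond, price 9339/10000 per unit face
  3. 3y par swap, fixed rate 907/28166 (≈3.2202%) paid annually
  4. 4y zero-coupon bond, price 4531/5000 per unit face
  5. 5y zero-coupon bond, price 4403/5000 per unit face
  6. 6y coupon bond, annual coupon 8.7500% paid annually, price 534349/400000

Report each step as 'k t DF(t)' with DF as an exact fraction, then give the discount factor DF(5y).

1 1 4867/5000
2 2 9339/10000
3 3 9093/10000
4 4 4531/5000
5 5 4403/5000
6 6 429/500
DF(5y) = 4403/5000 ≈ 0.880600

step 1 [1y] swap r/1=133/4867: DF=(1 − 133/4867·(0))/(1+133/4867) = 4867/5000 ≈ 0.973400
step 2 [2y] zero: DF = P = 9339/10000 ≈ 0.933900
step 3 [3y] swap r/1=907/28166: DF=(1 − 907/28166·(0.973400+0.933900))/(1+907/28166) = 9093/10000 ≈ 0.909300
step 4 [4y] zero: DF = P = 4531/5000 ≈ 0.906200
step 5 [5y] zero: DF = P = 4403/5000 ≈ 0.880600
step 6 [6y] bond c/1=7/80: DF=(534349/400000 − 7/80·(0.973400+0.933900+0.909300+0.906200+0.880600))/(1+7/80) = 429/500 ≈ 0.858000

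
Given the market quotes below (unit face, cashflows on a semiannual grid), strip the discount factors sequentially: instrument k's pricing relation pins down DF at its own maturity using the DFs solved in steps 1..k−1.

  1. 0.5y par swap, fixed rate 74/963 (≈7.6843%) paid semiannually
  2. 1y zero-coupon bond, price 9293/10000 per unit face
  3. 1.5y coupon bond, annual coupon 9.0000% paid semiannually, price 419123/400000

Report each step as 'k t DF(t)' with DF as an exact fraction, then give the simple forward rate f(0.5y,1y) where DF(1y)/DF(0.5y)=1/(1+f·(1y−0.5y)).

step 1 [0.5y] swap r/2=37/963: DF=(1 − 37/963·(0))/(1+37/963) = 963/1000 ≈ 0.963000
step 2 [1y] zero: DF = P = 9293/10000 ≈ 0.929300
step 3 [1.5y] bond c/2=9/200: DF=(419123/400000 − 9/200·(0.963000+0.929300))/(1+9/200) = 2303/2500 ≈ 0.921200

1 1/2 963/1000
2 1 9293/10000
3 3/2 2303/2500
f(0.5y,1y) = ((963/1000)/(9293/10000) − 1)/(1/2) = 674/9293 ≈ 7.2528%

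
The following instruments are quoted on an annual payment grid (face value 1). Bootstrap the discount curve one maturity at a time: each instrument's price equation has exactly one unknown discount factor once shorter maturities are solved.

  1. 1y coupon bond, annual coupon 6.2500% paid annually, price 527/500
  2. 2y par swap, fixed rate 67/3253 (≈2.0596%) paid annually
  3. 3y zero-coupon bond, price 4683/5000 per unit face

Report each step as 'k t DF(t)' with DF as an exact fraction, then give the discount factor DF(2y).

1 1 124/125
2 2 4799/5000
3 3 4683/5000
DF(2y) = 4799/5000 ≈ 0.959800

step 1 [1y] bond c/1=1/16: DF=(527/500 − 1/16·(0))/(1+1/16) = 124/125 ≈ 0.992000
step 2 [2y] swap r/1=67/3253: DF=(1 − 67/3253·(0.992000))/(1+67/3253) = 4799/5000 ≈ 0.959800
step 3 [3y] zero: DF = P = 4683/5000 ≈ 0.936600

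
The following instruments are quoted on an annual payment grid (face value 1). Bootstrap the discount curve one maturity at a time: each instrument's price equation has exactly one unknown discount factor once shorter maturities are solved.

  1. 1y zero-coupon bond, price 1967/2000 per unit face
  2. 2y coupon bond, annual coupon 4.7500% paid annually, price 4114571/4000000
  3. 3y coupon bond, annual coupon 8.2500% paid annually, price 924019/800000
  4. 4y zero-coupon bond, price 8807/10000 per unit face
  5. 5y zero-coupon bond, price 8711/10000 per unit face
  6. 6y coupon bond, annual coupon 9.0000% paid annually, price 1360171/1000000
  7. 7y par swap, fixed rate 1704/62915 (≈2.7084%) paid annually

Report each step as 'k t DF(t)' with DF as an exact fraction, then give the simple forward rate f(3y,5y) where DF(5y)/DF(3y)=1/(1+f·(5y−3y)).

1 1 1967/2000
2 2 4687/5000
3 3 4603/5000
4 4 8807/10000
5 5 8711/10000
6 6 4343/5000
7 7 1037/1250
f(3y,5y) = ((4603/5000)/(8711/10000) − 1)/(2) = 495/17422 ≈ 2.8412%

step 1 [1y] zero: DF = P = 1967/2000 ≈ 0.983500
step 2 [2y] bond c/1=19/400: DF=(4114571/4000000 − 19/400·(0.983500))/(1+19/400) = 4687/5000 ≈ 0.937400
step 3 [3y] bond c/1=33/400: DF=(924019/800000 − 33/400·(0.983500+0.937400))/(1+33/400) = 4603/5000 ≈ 0.920600
step 4 [4y] zero: DF = P = 8807/10000 ≈ 0.880700
step 5 [5y] zero: DF = P = 8711/10000 ≈ 0.871100
step 6 [6y] bond c/1=9/100: DF=(1360171/1000000 − 9/100·(0.983500+0.937400+0.920600+0.880700+0.871100))/(1+9/100) = 4343/5000 ≈ 0.868600
step 7 [7y] swap r/1=1704/62915: DF=(1 − 1704/62915·(0.983500+0.937400+0.920600+0.880700+0.871100+0.868600))/(1+1704/62915) = 1037/1250 ≈ 0.829600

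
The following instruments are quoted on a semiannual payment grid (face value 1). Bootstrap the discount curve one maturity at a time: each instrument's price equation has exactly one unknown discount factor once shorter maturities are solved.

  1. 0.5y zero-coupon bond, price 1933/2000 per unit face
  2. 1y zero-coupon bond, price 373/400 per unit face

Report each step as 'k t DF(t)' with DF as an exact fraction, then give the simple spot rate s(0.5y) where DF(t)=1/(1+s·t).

step 1 [0.5y] zero: DF = P = 1933/2000 ≈ 0.966500
step 2 [1y] zero: DF = P = 373/400 ≈ 0.932500

1 1/2 1933/2000
2 1 373/400
s(0.5y) = (1/(1933/2000) − 1)/(1/2) = 134/1933 ≈ 6.9322%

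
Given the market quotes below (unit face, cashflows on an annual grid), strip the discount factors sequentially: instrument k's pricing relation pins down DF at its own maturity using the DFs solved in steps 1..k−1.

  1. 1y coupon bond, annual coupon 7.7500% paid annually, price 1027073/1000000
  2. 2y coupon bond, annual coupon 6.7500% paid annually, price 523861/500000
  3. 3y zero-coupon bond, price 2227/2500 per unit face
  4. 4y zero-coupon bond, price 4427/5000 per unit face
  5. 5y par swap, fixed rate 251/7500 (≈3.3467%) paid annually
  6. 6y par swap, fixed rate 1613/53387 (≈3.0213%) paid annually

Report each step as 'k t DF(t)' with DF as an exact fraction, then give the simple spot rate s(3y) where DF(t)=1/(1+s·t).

step 1 [1y] bond c/1=31/400: DF=(1027073/1000000 − 31/400·(0))/(1+31/400) = 2383/2500 ≈ 0.953200
step 2 [2y] bond c/1=27/400: DF=(523861/500000 − 27/400·(0.953200))/(1+27/400) = 2303/2500 ≈ 0.921200
step 3 [3y] zero: DF = P = 2227/2500 ≈ 0.890800
step 4 [4y] zero: DF = P = 4427/5000 ≈ 0.885400
step 5 [5y] swap r/1=251/7500: DF=(1 − 251/7500·(0.953200+0.921200+0.890800+0.885400))/(1+251/7500) = 4247/5000 ≈ 0.849400
step 6 [6y] swap r/1=1613/53387: DF=(1 − 1613/53387·(0.953200+0.921200+0.890800+0.885400+0.849400))/(1+1613/53387) = 8387/10000 ≈ 0.838700

1 1 2383/2500
2 2 2303/2500
3 3 2227/2500
4 4 4427/5000
5 5 4247/5000
6 6 8387/10000
s(3y) = (1/(2227/2500) − 1)/(3) = 91/2227 ≈ 4.0862%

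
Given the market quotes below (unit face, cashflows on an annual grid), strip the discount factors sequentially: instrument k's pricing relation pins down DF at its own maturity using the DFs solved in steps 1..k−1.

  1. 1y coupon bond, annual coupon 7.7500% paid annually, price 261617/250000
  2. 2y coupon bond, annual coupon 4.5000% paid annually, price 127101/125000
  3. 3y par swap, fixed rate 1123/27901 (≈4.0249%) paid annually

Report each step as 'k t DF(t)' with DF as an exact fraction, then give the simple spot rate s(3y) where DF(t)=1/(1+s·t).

step 1 [1y] bond c/1=31/400: DF=(261617/250000 − 31/400·(0))/(1+31/400) = 607/625 ≈ 0.971200
step 2 [2y] bond c/1=9/200: DF=(127101/125000 − 9/200·(0.971200))/(1+9/200) = 582/625 ≈ 0.931200
step 3 [3y] swap r/1=1123/27901: DF=(1 − 1123/27901·(0.971200+0.931200))/(1+1123/27901) = 8877/10000 ≈ 0.887700

1 1 607/625
2 2 582/625
3 3 8877/10000
s(3y) = (1/(8877/10000) − 1)/(3) = 1123/26631 ≈ 4.2169%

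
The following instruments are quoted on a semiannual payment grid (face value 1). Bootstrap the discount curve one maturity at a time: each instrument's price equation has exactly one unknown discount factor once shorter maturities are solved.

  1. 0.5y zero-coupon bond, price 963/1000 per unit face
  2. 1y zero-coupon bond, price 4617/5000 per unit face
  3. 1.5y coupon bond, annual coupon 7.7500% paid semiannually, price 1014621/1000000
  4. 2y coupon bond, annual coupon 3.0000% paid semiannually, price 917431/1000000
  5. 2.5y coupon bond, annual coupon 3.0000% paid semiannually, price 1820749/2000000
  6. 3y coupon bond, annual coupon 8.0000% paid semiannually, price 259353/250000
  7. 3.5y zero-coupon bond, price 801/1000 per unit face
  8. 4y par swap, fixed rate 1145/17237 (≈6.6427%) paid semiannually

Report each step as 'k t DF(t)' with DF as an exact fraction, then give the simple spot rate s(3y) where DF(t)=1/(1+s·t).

step 1 [0.5y] zero: DF = P = 963/1000 ≈ 0.963000
step 2 [1y] zero: DF = P = 4617/5000 ≈ 0.923400
step 3 [1.5y] bond c/2=31/800: DF=(1014621/1000000 − 31/800·(0.963000+0.923400))/(1+31/800) = 1133/1250 ≈ 0.906400
step 4 [2y] bond c/2=3/200: DF=(917431/1000000 − 3/200·(0.963000+0.923400+0.906400))/(1+3/200) = 4313/5000 ≈ 0.862600
step 5 [2.5y] bond c/2=3/200: DF=(1820749/2000000 − 3/200·(0.963000+0.923400+0.906400+0.862600))/(1+3/200) = 8429/10000 ≈ 0.842900
step 6 [3y] bond c/2=1/25: DF=(259353/250000 − 1/25·(0.963000+0.923400+0.906400+0.862600+0.842900))/(1+1/25) = 1649/2000 ≈ 0.824500
step 7 [3.5y] zero: DF = P = 801/1000 ≈ 0.801000
step 8 [4y] swap r/2=1145/34474: DF=(1 − 1145/34474·(0.963000+0.923400+0.906400+0.862600+0.842900+0.824500+0.801000))/(1+1145/34474) = 771/1000 ≈ 0.771000

1 1/2 963/1000
2 1 4617/5000
3 3/2 1133/1250
4 2 4313/5000
5 5/2 8429/10000
6 3 1649/2000
7 7/2 801/1000
8 4 771/1000
s(3y) = (1/(1649/2000) − 1)/(3) = 117/1649 ≈ 7.0952%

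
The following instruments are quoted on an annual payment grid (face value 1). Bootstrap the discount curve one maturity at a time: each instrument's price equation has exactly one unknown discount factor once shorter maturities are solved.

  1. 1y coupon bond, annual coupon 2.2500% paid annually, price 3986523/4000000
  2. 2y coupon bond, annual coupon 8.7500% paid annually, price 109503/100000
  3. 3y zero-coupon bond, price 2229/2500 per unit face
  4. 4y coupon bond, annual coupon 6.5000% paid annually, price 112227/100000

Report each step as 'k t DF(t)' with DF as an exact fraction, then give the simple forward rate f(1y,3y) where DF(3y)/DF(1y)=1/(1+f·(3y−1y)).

step 1 [1y] bond c/1=9/400: DF=(3986523/4000000 − 9/400·(0))/(1+9/400) = 9747/10000 ≈ 0.974700
step 2 [2y] bond c/1=7/80: DF=(109503/100000 − 7/80·(0.974700))/(1+7/80) = 1857/2000 ≈ 0.928500
step 3 [3y] zero: DF = P = 2229/2500 ≈ 0.891600
step 4 [4y] bond c/1=13/200: DF=(112227/100000 − 13/200·(0.974700+0.928500+0.891600))/(1+13/200) = 552/625 ≈ 0.883200

1 1 9747/10000
2 2 1857/2000
3 3 2229/2500
4 4 552/625
f(1y,3y) = ((9747/10000)/(2229/2500) − 1)/(2) = 277/5944 ≈ 4.6602%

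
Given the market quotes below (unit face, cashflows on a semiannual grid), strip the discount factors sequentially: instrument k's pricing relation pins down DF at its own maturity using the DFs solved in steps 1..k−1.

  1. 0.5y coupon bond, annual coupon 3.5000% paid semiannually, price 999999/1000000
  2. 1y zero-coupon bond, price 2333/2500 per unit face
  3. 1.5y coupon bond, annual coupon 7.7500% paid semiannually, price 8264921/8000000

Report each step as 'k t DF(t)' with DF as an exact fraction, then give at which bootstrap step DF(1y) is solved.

1 1/2 2457/2500
2 1 2333/2500
3 3/2 9231/10000
DF(1y) is solved at step 2

step 1 [0.5y] bond c/2=7/400: DF=(999999/1000000 − 7/400·(0))/(1+7/400) = 2457/2500 ≈ 0.982800
step 2 [1y] zero: DF = P = 2333/2500 ≈ 0.933200
step 3 [1.5y] bond c/2=31/800: DF=(8264921/8000000 − 31/800·(0.982800+0.933200))/(1+31/800) = 9231/10000 ≈ 0.923100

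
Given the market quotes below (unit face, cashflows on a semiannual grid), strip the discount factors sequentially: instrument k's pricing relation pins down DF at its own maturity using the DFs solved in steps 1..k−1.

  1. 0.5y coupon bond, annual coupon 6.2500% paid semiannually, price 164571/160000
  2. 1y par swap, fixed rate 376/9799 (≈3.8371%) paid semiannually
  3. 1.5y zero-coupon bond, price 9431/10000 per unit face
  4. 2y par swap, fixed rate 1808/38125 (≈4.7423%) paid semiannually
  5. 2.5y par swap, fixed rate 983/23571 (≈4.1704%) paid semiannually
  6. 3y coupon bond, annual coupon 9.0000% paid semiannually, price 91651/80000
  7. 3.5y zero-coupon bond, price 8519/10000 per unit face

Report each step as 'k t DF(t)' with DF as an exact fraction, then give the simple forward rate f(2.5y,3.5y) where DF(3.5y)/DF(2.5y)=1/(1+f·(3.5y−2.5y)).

1 1/2 4987/5000
2 1 1203/1250
3 3/2 9431/10000
4 2 1137/1250
5 5/2 9017/10000
6 3 8933/10000
7 7/2 8519/10000
f(2.5y,3.5y) = ((9017/10000)/(8519/10000) − 1)/(1) = 498/8519 ≈ 5.8458%

step 1 [0.5y] bond c/2=1/32: DF=(164571/160000 − 1/32·(0))/(1+1/32) = 4987/5000 ≈ 0.997400
step 2 [1y] swap r/2=188/9799: DF=(1 − 188/9799·(0.997400))/(1+188/9799) = 1203/1250 ≈ 0.962400
step 3 [1.5y] zero: DF = P = 9431/10000 ≈ 0.943100
step 4 [2y] swap r/2=904/38125: DF=(1 − 904/38125·(0.997400+0.962400+0.943100))/(1+904/38125) = 1137/1250 ≈ 0.909600
step 5 [2.5y] swap r/2=983/47142: DF=(1 − 983/47142·(0.997400+0.962400+0.943100+0.909600))/(1+983/47142) = 9017/10000 ≈ 0.901700
step 6 [3y] bond c/2=9/200: DF=(91651/80000 − 9/200·(0.997400+0.962400+0.943100+0.909600+0.901700))/(1+9/200) = 8933/10000 ≈ 0.893300
step 7 [3.5y] zero: DF = P = 8519/10000 ≈ 0.851900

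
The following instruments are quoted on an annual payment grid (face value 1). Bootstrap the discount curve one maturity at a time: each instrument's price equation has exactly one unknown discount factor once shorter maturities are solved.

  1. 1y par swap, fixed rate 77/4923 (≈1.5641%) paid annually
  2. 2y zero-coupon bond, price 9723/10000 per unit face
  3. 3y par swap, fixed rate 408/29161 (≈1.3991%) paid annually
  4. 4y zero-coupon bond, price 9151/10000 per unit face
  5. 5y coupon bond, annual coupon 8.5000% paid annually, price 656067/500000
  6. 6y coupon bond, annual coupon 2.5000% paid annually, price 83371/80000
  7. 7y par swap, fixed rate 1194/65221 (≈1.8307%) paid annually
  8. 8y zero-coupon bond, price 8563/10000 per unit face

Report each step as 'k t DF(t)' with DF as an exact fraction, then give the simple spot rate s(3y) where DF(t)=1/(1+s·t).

1 1 4923/5000
2 2 9723/10000
3 3 1199/1250
4 4 9151/10000
5 5 2273/2500
6 6 9011/10000
7 7 4403/5000
8 8 8563/10000
s(3y) = (1/(1199/1250) − 1)/(3) = 17/1199 ≈ 1.4178%

step 1 [1y] swap r/1=77/4923: DF=(1 − 77/4923·(0))/(1+77/4923) = 4923/5000 ≈ 0.984600
step 2 [2y] zero: DF = P = 9723/10000 ≈ 0.972300
step 3 [3y] swap r/1=408/29161: DF=(1 − 408/29161·(0.984600+0.972300))/(1+408/29161) = 1199/1250 ≈ 0.959200
step 4 [4y] zero: DF = P = 9151/10000 ≈ 0.915100
step 5 [5y] bond c/1=17/200: DF=(656067/500000 − 17/200·(0.984600+0.972300+0.959200+0.915100))/(1+17/200) = 2273/2500 ≈ 0.909200
step 6 [6y] bond c/1=1/40: DF=(83371/80000 − 1/40·(0.984600+0.972300+0.959200+0.915100+0.909200))/(1+1/40) = 9011/10000 ≈ 0.901100
step 7 [7y] swap r/1=1194/65221: DF=(1 − 1194/65221·(0.984600+0.972300+0.959200+0.915100+0.909200+0.901100))/(1+1194/65221) = 4403/5000 ≈ 0.880600
step 8 [8y] zero: DF = P = 8563/10000 ≈ 0.856300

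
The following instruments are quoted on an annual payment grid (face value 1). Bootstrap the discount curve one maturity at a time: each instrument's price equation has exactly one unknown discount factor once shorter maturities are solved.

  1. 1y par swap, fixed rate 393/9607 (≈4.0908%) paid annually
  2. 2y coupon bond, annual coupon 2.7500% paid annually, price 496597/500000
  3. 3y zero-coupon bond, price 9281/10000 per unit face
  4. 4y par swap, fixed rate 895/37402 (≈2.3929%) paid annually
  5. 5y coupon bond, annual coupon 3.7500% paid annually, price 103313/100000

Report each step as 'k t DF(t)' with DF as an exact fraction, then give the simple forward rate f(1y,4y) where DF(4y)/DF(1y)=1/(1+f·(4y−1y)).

step 1 [1y] swap r/1=393/9607: DF=(1 − 393/9607·(0))/(1+393/9607) = 9607/10000 ≈ 0.960700
step 2 [2y] bond c/1=11/400: DF=(496597/500000 − 11/400·(0.960700))/(1+11/400) = 9409/10000 ≈ 0.940900
step 3 [3y] zero: DF = P = 9281/10000 ≈ 0.928100
step 4 [4y] swap r/1=895/37402: DF=(1 − 895/37402·(0.960700+0.940900+0.928100))/(1+895/37402) = 1821/2000 ≈ 0.910500
step 5 [5y] bond c/1=3/80: DF=(103313/100000 − 3/80·(0.960700+0.940900+0.928100+0.910500))/(1+3/80) = 4303/5000 ≈ 0.860600

1 1 9607/10000
2 2 9409/10000
3 3 9281/10000
4 4 1821/2000
5 5 4303/5000
f(1y,4y) = ((9607/10000)/(1821/2000) − 1)/(3) = 502/27315 ≈ 1.8378%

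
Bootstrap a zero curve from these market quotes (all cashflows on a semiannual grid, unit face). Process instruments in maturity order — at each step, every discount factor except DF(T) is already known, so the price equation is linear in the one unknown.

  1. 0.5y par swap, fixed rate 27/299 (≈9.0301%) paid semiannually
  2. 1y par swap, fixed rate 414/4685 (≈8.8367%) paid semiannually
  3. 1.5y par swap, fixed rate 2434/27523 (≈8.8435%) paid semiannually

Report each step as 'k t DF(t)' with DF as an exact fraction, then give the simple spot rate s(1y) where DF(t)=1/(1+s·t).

step 1 [0.5y] swap r/2=27/598: DF=(1 − 27/598·(0))/(1+27/598) = 598/625 ≈ 0.956800
step 2 [1y] swap r/2=207/4685: DF=(1 − 207/4685·(0.956800))/(1+207/4685) = 2293/2500 ≈ 0.917200
step 3 [1.5y] swap r/2=1217/27523: DF=(1 − 1217/27523·(0.956800+0.917200))/(1+1217/27523) = 8783/10000 ≈ 0.878300

1 1/2 598/625
2 1 2293/2500
3 3/2 8783/10000
s(1y) = (1/(2293/2500) − 1)/(1) = 207/2293 ≈ 9.0275%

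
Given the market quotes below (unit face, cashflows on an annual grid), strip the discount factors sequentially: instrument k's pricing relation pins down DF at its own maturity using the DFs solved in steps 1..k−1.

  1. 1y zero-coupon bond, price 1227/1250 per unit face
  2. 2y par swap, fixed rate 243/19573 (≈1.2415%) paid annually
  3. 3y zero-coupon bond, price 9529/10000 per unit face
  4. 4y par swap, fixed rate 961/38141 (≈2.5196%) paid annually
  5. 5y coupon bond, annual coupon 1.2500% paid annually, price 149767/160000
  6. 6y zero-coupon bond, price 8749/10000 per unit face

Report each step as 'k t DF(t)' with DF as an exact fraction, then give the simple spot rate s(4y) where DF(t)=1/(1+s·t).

1 1 1227/1250
2 2 9757/10000
3 3 9529/10000
4 4 9039/10000
5 5 4387/5000
6 6 8749/10000
s(4y) = (1/(9039/10000) − 1)/(4) = 961/36156 ≈ 2.6579%

step 1 [1y] zero: DF = P = 1227/1250 ≈ 0.981600
step 2 [2y] swap r/1=243/19573: DF=(1 − 243/19573·(0.981600))/(1+243/19573) = 9757/10000 ≈ 0.975700
step 3 [3y] zero: DF = P = 9529/10000 ≈ 0.952900
step 4 [4y] swap r/1=961/38141: DF=(1 − 961/38141·(0.981600+0.975700+0.952900))/(1+961/38141) = 9039/10000 ≈ 0.903900
step 5 [5y] bond c/1=1/80: DF=(149767/160000 − 1/80·(0.981600+0.975700+0.952900+0.903900))/(1+1/80) = 4387/5000 ≈ 0.877400
step 6 [6y] zero: DF = P = 8749/10000 ≈ 0.874900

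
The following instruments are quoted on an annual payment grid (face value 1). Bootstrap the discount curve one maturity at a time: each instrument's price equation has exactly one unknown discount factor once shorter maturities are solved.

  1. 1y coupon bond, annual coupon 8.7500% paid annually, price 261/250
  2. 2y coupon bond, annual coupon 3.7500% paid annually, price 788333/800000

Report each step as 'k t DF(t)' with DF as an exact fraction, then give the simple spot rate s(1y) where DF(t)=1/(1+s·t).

step 1 [1y] bond c/1=7/80: DF=(261/250 − 7/80·(0))/(1+7/80) = 24/25 ≈ 0.960000
step 2 [2y] bond c/1=3/80: DF=(788333/800000 − 3/80·(0.960000))/(1+3/80) = 9151/10000 ≈ 0.915100

1 1 24/25
2 2 9151/10000
s(1y) = (1/(24/25) − 1)/(1) = 1/24 ≈ 4.1667%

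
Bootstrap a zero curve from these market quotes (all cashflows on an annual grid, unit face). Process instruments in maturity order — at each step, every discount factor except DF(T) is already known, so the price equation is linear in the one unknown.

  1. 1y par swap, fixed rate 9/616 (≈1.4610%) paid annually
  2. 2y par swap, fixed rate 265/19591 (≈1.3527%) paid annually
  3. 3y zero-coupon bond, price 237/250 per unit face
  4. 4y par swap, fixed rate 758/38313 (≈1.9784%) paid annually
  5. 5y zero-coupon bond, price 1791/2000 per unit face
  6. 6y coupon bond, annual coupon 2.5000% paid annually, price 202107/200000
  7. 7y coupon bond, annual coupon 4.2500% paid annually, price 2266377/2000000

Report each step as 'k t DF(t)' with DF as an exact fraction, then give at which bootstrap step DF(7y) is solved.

step 1 [1y] swap r/1=9/616: DF=(1 − 9/616·(0))/(1+9/616) = 616/625 ≈ 0.985600
step 2 [2y] swap r/1=265/19591: DF=(1 − 265/19591·(0.985600))/(1+265/19591) = 1947/2000 ≈ 0.973500
step 3 [3y] zero: DF = P = 237/250 ≈ 0.948000
step 4 [4y] swap r/1=758/38313: DF=(1 − 758/38313·(0.985600+0.973500+0.948000))/(1+758/38313) = 4621/5000 ≈ 0.924200
step 5 [5y] zero: DF = P = 1791/2000 ≈ 0.895500
step 6 [6y] bond c/1=1/40: DF=(202107/200000 − 1/40·(0.985600+0.973500+0.948000+0.924200+0.895500))/(1+1/40) = 4353/5000 ≈ 0.870600
step 7 [7y] bond c/1=17/400: DF=(2266377/2000000 − 17/400·(0.985600+0.973500+0.948000+0.924200+0.895500+0.870600))/(1+17/400) = 2147/2500 ≈ 0.858800

1 1 616/625
2 2 1947/2000
3 3 237/250
4 4 4621/5000
5 5 1791/2000
6 6 4353/5000
7 7 2147/2500
DF(7y) is solved at step 7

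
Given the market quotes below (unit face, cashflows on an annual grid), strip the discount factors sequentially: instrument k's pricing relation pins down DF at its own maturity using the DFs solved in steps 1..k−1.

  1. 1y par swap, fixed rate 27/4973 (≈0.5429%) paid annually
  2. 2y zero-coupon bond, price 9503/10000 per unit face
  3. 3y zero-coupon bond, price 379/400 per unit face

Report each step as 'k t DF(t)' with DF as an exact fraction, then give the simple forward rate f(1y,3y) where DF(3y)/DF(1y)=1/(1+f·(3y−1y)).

step 1 [1y] swap r/1=27/4973: DF=(1 − 27/4973·(0))/(1+27/4973) = 4973/5000 ≈ 0.994600
step 2 [2y] zero: DF = P = 9503/10000 ≈ 0.950300
step 3 [3y] zero: DF = P = 379/400 ≈ 0.947500

1 1 4973/5000
2 2 9503/10000
3 3 379/400
f(1y,3y) = ((4973/5000)/(379/400) − 1)/(2) = 471/18950 ≈ 2.4855%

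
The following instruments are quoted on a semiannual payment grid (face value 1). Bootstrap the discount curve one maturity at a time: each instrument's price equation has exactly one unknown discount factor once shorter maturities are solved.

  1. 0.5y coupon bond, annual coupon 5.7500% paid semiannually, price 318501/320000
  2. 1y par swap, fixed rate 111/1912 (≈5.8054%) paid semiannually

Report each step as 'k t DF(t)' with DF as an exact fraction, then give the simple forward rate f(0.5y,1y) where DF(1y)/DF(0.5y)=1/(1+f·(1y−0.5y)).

step 1 [0.5y] bond c/2=23/800: DF=(318501/320000 − 23/800·(0))/(1+23/800) = 387/400 ≈ 0.967500
step 2 [1y] swap r/2=111/3824: DF=(1 − 111/3824·(0.967500))/(1+111/3824) = 1889/2000 ≈ 0.944500

1 1/2 387/400
2 1 1889/2000
f(0.5y,1y) = ((387/400)/(1889/2000) − 1)/(1/2) = 92/1889 ≈ 4.8703%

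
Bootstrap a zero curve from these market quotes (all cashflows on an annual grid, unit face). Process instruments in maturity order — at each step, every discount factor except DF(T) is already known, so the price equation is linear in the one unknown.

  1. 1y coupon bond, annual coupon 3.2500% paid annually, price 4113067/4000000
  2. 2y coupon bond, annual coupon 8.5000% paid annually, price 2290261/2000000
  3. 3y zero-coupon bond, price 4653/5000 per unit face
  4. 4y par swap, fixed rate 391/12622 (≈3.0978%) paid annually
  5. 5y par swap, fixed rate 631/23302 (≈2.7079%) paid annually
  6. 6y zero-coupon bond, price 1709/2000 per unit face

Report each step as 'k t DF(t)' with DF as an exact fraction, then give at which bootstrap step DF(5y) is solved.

1 1 9959/10000
2 2 4887/5000
3 3 4653/5000
4 4 8827/10000
5 5 4369/5000
6 6 1709/2000
DF(5y) is solved at step 5

step 1 [1y] bond c/1=13/400: DF=(4113067/4000000 − 13/400·(0))/(1+13/400) = 9959/10000 ≈ 0.995900
step 2 [2y] bond c/1=17/200: DF=(2290261/2000000 − 17/200·(0.995900))/(1+17/200) = 4887/5000 ≈ 0.977400
step 3 [3y] zero: DF = P = 4653/5000 ≈ 0.930600
step 4 [4y] swap r/1=391/12622: DF=(1 − 391/12622·(0.995900+0.977400+0.930600))/(1+391/12622) = 8827/10000 ≈ 0.882700
step 5 [5y] swap r/1=631/23302: DF=(1 − 631/23302·(0.995900+0.977400+0.930600+0.882700))/(1+631/23302) = 4369/5000 ≈ 0.873800
step 6 [6y] zero: DF = P = 1709/2000 ≈ 0.854500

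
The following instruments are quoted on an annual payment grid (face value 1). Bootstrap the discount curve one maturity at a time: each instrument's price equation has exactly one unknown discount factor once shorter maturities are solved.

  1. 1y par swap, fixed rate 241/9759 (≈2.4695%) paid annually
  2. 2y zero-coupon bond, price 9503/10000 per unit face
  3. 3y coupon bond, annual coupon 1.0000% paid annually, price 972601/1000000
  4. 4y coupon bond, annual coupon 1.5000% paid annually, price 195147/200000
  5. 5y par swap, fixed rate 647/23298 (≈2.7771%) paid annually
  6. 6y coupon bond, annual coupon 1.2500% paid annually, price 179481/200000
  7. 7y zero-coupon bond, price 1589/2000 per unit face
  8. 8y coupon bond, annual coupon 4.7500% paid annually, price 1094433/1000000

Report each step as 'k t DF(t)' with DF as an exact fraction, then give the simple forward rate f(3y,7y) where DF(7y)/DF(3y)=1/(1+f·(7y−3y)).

1 1 9759/10000
2 2 9503/10000
3 3 9439/10000
4 4 9189/10000
5 5 4353/5000
6 6 518/625
7 7 1589/2000
8 8 7599/10000
f(3y,7y) = ((9439/10000)/(1589/2000) − 1)/(4) = 747/15890 ≈ 4.7011%

step 1 [1y] swap r/1=241/9759: DF=(1 − 241/9759·(0))/(1+241/9759) = 9759/10000 ≈ 0.975900
step 2 [2y] zero: DF = P = 9503/10000 ≈ 0.950300
step 3 [3y] bond c/1=1/100: DF=(972601/1000000 − 1/100·(0.975900+0.950300))/(1+1/100) = 9439/10000 ≈ 0.943900
step 4 [4y] bond c/1=3/200: DF=(195147/200000 − 3/200·(0.975900+0.950300+0.943900))/(1+3/200) = 9189/10000 ≈ 0.918900
step 5 [5y] swap r/1=647/23298: DF=(1 − 647/23298·(0.975900+0.950300+0.943900+0.918900))/(1+647/23298) = 4353/5000 ≈ 0.870600
step 6 [6y] bond c/1=1/80: DF=(179481/200000 − 1/80·(0.975900+0.950300+0.943900+0.918900+0.870600))/(1+1/80) = 518/625 ≈ 0.828800
step 7 [7y] zero: DF = P = 1589/2000 ≈ 0.794500
step 8 [8y] bond c/1=19/400: DF=(1094433/1000000 − 19/400·(0.975900+0.950300+0.943900+0.918900+0.870600+0.828800+0.794500))/(1+19/400) = 7599/10000 ≈ 0.759900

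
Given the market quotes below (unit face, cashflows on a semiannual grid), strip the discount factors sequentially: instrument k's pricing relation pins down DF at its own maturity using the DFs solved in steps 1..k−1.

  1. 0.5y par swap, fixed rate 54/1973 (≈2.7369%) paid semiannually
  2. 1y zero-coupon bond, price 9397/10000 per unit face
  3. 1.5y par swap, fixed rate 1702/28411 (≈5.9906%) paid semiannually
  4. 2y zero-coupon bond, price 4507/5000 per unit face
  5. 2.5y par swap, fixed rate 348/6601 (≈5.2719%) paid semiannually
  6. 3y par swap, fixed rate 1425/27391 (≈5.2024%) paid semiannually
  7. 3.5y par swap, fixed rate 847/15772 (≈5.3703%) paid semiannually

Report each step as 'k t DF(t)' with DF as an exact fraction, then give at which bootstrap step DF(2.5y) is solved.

step 1 [0.5y] swap r/2=27/1973: DF=(1 − 27/1973·(0))/(1+27/1973) = 1973/2000 ≈ 0.986500
step 2 [1y] zero: DF = P = 9397/10000 ≈ 0.939700
step 3 [1.5y] swap r/2=851/28411: DF=(1 − 851/28411·(0.986500+0.939700))/(1+851/28411) = 9149/10000 ≈ 0.914900
step 4 [2y] zero: DF = P = 4507/5000 ≈ 0.901400
step 5 [2.5y] swap r/2=174/6601: DF=(1 − 174/6601·(0.986500+0.939700+0.914900+0.901400))/(1+174/6601) = 4391/5000 ≈ 0.878200
step 6 [3y] swap r/2=1425/54782: DF=(1 − 1425/54782·(0.986500+0.939700+0.914900+0.901400+0.878200))/(1+1425/54782) = 343/400 ≈ 0.857500
step 7 [3.5y] swap r/2=847/31544: DF=(1 − 847/31544·(0.986500+0.939700+0.914900+0.901400+0.878200+0.857500))/(1+847/31544) = 4153/5000 ≈ 0.830600

1 1/2 1973/2000
2 1 9397/10000
3 3/2 9149/10000
4 2 4507/5000
5 5/2 4391/5000
6 3 343/400
7 7/2 4153/5000
DF(2.5y) is solved at step 5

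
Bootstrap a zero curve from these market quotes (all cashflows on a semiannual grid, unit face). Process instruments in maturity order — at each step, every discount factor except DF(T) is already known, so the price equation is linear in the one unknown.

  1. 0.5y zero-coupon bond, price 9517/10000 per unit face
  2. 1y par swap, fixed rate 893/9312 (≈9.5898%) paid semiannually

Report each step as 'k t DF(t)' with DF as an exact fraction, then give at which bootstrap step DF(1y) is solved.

1 1/2 9517/10000
2 1 9107/10000
DF(1y) is solved at step 2

step 1 [0.5y] zero: DF = P = 9517/10000 ≈ 0.951700
step 2 [1y] swap r/2=893/18624: DF=(1 − 893/18624·(0.951700))/(1+893/18624) = 9107/10000 ≈ 0.910700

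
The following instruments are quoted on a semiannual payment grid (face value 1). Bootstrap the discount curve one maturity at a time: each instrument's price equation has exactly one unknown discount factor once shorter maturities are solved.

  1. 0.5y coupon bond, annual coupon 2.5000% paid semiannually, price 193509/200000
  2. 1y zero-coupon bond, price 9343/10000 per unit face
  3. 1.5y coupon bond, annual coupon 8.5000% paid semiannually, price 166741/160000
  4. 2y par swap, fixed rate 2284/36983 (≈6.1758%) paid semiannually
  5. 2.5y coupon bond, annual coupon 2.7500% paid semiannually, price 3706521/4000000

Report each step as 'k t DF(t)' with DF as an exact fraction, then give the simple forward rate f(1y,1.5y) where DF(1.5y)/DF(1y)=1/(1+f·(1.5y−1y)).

step 1 [0.5y] bond c/2=1/80: DF=(193509/200000 − 1/80·(0))/(1+1/80) = 2389/2500 ≈ 0.955600
step 2 [1y] zero: DF = P = 9343/10000 ≈ 0.934300
step 3 [1.5y] bond c/2=17/400: DF=(166741/160000 − 17/400·(0.955600+0.934300))/(1+17/400) = 4613/5000 ≈ 0.922600
step 4 [2y] swap r/2=1142/36983: DF=(1 − 1142/36983·(0.955600+0.934300+0.922600))/(1+1142/36983) = 4429/5000 ≈ 0.885800
step 5 [2.5y] bond c/2=11/800: DF=(3706521/4000000 − 11/800·(0.955600+0.934300+0.922600+0.885800))/(1+11/800) = 8639/10000 ≈ 0.863900

1 1/2 2389/2500
2 1 9343/10000
3 3/2 4613/5000
4 2 4429/5000
5 5/2 8639/10000
f(1y,1.5y) = ((9343/10000)/(4613/5000) − 1)/(1/2) = 117/4613 ≈ 2.5363%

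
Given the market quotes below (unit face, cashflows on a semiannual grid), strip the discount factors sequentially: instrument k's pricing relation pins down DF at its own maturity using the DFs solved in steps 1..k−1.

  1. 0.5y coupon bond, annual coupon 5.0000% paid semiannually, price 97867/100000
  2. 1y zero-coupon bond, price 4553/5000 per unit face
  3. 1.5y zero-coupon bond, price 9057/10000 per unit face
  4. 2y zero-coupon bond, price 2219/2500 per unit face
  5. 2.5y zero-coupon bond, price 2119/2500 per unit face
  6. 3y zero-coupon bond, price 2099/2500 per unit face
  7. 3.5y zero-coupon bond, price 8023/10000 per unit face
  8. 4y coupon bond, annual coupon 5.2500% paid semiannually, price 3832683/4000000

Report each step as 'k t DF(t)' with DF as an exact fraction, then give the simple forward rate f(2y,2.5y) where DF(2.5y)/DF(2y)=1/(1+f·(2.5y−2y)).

1 1/2 2387/2500
2 1 4553/5000
3 3/2 9057/10000
4 2 2219/2500
5 5/2 2119/2500
6 3 2099/2500
7 7/2 8023/10000
8 4 1941/2500
f(2y,2.5y) = ((2219/2500)/(2119/2500) − 1)/(1/2) = 200/2119 ≈ 9.4384%

step 1 [0.5y] bond c/2=1/40: DF=(97867/100000 − 1/40·(0))/(1+1/40) = 2387/2500 ≈ 0.954800
step 2 [1y] zero: DF = P = 4553/5000 ≈ 0.910600
step 3 [1.5y] zero: DF = P = 9057/10000 ≈ 0.905700
step 4 [2y] zero: DF = P = 2219/2500 ≈ 0.887600
step 5 [2.5y] zero: DF = P = 2119/2500 ≈ 0.847600
step 6 [3y] zero: DF = P = 2099/2500 ≈ 0.839600
step 7 [3.5y] zero: DF = P = 8023/10000 ≈ 0.802300
step 8 [4y] bond c/2=21/800: DF=(3832683/4000000 − 21/800·(0.954800+0.910600+0.905700+0.887600+0.847600+0.839600+0.802300))/(1+21/800) = 1941/2500 ≈ 0.776400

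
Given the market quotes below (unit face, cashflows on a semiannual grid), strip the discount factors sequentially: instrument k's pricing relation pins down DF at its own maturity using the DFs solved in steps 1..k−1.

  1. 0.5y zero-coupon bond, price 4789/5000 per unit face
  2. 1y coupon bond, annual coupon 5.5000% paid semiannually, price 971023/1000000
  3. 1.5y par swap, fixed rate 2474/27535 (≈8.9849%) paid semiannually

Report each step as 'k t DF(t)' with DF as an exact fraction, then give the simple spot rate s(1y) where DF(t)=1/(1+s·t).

1 1/2 4789/5000
2 1 4597/5000
3 3/2 8763/10000
s(1y) = (1/(4597/5000) − 1)/(1) = 403/4597 ≈ 8.7666%

step 1 [0.5y] zero: DF = P = 4789/5000 ≈ 0.957800
step 2 [1y] bond c/2=11/400: DF=(971023/1000000 − 11/400·(0.957800))/(1+11/400) = 4597/5000 ≈ 0.919400
step 3 [1.5y] swap r/2=1237/27535: DF=(1 − 1237/27535·(0.957800+0.919400))/(1+1237/27535) = 8763/10000 ≈ 0.876300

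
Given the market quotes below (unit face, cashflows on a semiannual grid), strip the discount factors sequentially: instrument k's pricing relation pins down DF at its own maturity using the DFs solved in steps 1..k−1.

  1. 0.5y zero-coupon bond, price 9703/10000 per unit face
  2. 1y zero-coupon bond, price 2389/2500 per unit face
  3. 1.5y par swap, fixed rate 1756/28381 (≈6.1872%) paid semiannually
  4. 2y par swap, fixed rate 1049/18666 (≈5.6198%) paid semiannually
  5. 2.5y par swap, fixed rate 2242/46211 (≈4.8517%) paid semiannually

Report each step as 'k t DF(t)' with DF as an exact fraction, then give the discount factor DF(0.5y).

step 1 [0.5y] zero: DF = P = 9703/10000 ≈ 0.970300
step 2 [1y] zero: DF = P = 2389/2500 ≈ 0.955600
step 3 [1.5y] swap r/2=878/28381: DF=(1 − 878/28381·(0.970300+0.955600))/(1+878/28381) = 4561/5000 ≈ 0.912200
step 4 [2y] swap r/2=1049/37332: DF=(1 − 1049/37332·(0.970300+0.955600+0.912200))/(1+1049/37332) = 8951/10000 ≈ 0.895100
step 5 [2.5y] swap r/2=1121/46211: DF=(1 − 1121/46211·(0.970300+0.955600+0.912200+0.895100))/(1+1121/46211) = 8879/10000 ≈ 0.887900

1 1/2 9703/10000
2 1 2389/2500
3 3/2 4561/5000
4 2 8951/10000
5 5/2 8879/10000
DF(0.5y) = 9703/10000 ≈ 0.970300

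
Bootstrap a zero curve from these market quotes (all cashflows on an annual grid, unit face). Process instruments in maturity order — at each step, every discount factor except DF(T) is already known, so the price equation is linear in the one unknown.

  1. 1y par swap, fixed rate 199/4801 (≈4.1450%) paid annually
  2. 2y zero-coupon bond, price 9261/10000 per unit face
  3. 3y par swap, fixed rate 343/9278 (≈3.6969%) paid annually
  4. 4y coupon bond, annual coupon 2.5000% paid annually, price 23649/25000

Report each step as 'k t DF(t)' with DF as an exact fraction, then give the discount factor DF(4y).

step 1 [1y] swap r/1=199/4801: DF=(1 − 199/4801·(0))/(1+199/4801) = 4801/5000 ≈ 0.960200
step 2 [2y] zero: DF = P = 9261/10000 ≈ 0.926100
step 3 [3y] swap r/1=343/9278: DF=(1 − 343/9278·(0.960200+0.926100))/(1+343/9278) = 8971/10000 ≈ 0.897100
step 4 [4y] bond c/1=1/40: DF=(23649/25000 − 1/40·(0.960200+0.926100+0.897100))/(1+1/40) = 171/200 ≈ 0.855000

1 1 4801/5000
2 2 9261/10000
3 3 8971/10000
4 4 171/200
DF(4y) = 171/200 ≈ 0.855000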